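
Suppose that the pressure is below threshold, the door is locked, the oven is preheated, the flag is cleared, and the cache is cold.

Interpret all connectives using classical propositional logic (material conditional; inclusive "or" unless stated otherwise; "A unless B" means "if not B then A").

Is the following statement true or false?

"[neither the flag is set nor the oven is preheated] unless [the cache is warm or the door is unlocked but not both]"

Let S = "the flag is set" (F), R = "the oven is preheated" (T), U = "the cache is warm" (F), Q = "the door is locked" (T).
This is (S ↓ R) ∨ (U ⊕ ¬Q).

S ↓ R = F ↓ T = F
¬Q = ¬T = F
U ⊕ ¬Q = F ⊕ F = F
(S ↓ R) ∨ (U ⊕ ¬Q) = F ∨ F = F

The statement is false.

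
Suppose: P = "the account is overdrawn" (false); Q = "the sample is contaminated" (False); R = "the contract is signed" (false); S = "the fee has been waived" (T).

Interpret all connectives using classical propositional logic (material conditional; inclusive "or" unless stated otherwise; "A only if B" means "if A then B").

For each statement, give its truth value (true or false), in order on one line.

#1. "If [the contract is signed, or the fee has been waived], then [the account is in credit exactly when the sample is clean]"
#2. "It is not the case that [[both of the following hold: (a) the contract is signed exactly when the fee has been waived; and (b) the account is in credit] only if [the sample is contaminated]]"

#1 T; #2 F

#1: Formalization: (R or S) -> (not P iff not Q)

R or S = False or True = True
not P = not False = True
not Q = not False = True
not P iff not Q = True iff True = True
(R or S) -> (not P iff not Q) = True -> True = True
So #1 is true.

#2: This is not (((R iff S) and not P) -> Q).

R iff S = False iff True = False
not P = not False = True
(R iff S) and not P = False and True = False
((R iff S) and not P) -> Q = False -> False = True
not (((R iff S) and not P) -> Q) = not True = False
Thus #2 is false.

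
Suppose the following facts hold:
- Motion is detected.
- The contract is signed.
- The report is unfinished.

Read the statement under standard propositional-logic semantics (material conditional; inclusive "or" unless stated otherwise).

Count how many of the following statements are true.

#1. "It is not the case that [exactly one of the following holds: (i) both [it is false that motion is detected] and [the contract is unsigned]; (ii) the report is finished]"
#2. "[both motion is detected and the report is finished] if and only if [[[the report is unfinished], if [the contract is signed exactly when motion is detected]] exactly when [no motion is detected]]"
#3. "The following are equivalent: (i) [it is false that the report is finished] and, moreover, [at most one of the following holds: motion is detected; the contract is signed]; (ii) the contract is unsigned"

Let P = "motion is detected" (True), Q = "the contract is signed" (True), R = "the report is finished" (False).

#1: Formalization: not ((not P and not Q) xor R)

not P = not True = False
not Q = not True = False
not P and not Q = False and False = False
(not P and not Q) xor R = False xor False = False
not ((not P and not Q) xor R) = not False = True
Thus #1 is true.

#2: Parsed as (P and R) iff (((Q iff P) -> not R) iff not P)

P and R = True and False = False
Q iff P = True iff True = True
not R = not False = True
(Q iff P) -> not R = True -> True = True
not P = not True = False
((Q iff P) -> not R) iff not P = True iff False = False
(P and R) iff (((Q iff P) -> not R) iff not P) = False iff False = True
So #2 is true.

#3: This is (not R and (P nand Q)) iff not Q.

not R = not False = True
P nand Q = True nand True = False
not R and (P nand Q) = True and False = False
not Q = not True = False
(not R and (P nand Q)) iff not Q = False iff False = True
Thus #3 is true.

True statements: 3 (#1, #2, #3).

3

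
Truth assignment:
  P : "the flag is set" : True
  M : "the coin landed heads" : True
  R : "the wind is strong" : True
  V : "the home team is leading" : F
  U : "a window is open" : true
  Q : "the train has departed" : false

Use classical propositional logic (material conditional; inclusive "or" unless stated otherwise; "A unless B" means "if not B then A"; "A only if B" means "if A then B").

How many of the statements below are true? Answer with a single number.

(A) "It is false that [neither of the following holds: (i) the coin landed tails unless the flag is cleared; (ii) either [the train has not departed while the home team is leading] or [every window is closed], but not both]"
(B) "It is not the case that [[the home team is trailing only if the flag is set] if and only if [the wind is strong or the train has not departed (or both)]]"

0

(A): Formalization: not ((not M or not P) nor ((not Q and V) xor not U))

not M = not True = False
not P = not True = False
not M or not P = False or False = False
not Q = not False = True
not Q and V = True and False = False
not U = not True = False
(not Q and V) xor not U = False xor False = False
(not M or not P) nor ((not Q and V) xor not U) = False nor False = True
not ((not M or not P) nor ((not Q and V) xor not U)) = not True = False
Hence (A) is false.

(B): Parsed as not ((not V -> P) iff (R or not Q))

not V = not False = True
not V -> P = True -> True = True
not Q = not False = True
R or not Q = True or True = True
(not V -> P) iff (R or not Q) = True iff True = True
not ((not V -> P) iff (R or not Q)) = not True = False
So (B) is false.

True statements: 0 (none).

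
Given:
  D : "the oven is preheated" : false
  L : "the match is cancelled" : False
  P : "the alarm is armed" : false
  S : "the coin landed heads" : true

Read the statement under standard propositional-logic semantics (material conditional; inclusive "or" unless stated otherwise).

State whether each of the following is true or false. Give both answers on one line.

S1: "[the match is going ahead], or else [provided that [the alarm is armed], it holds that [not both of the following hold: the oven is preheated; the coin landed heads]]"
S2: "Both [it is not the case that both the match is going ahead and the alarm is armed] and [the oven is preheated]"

S1 true, S2 false

S1: In symbols: ~L | (P -> (D nand S))

~L = ~F = T
D nand S = F nand T = T
P -> (D nand S) = F -> T = T
~L | (P -> (D nand S)) = T | T = T
Hence S1 is true.

S2: This is (~L nand P) & D.

~L = ~F = T
~L nand P = T nand F = T
(~L nand P) & D = T & F = F
So S2 is false.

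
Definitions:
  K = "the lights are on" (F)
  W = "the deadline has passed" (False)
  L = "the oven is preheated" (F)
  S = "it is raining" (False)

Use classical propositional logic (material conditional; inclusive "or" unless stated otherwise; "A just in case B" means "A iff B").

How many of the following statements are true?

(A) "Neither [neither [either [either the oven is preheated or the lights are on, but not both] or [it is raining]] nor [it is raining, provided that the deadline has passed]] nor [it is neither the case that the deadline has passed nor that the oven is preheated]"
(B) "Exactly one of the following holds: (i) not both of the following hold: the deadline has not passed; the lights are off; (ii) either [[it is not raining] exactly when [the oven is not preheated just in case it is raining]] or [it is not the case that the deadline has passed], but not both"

1

(A): In symbols: (((L ⊕ K) ∨ S) ↓ (W → S)) ↓ (W ↓ L)

L ⊕ K = F ⊕ F = F
(L ⊕ K) ∨ S = F ∨ F = F
W → S = F → F = T
((L ⊕ K) ∨ S) ↓ (W → S) = F ↓ T = F
W ↓ L = F ↓ F = T
(((L ⊕ K) ∨ S) ↓ (W → S)) ↓ (W ↓ L) = F ↓ T = F
Thus (A) is false.

(B): Parsed as (¬W ↑ ¬K) ⊕ ((¬S ↔ (¬L ↔ S)) ⊕ ¬W)

¬W = ¬F = T
¬K = ¬F = T
¬W ↑ ¬K = T ↑ T = F
¬S = ¬F = T
¬L = ¬F = T
¬L ↔ S = T ↔ F = F
¬S ↔ (¬L ↔ S) = T ↔ F = F
¬W = ¬F = T
(¬S ↔ (¬L ↔ S)) ⊕ ¬W = F ⊕ T = T
(¬W ↑ ¬K) ⊕ ((¬S ↔ (¬L ↔ S)) ⊕ ¬W) = F ⊕ T = T
So (B) is true.

Count: 1.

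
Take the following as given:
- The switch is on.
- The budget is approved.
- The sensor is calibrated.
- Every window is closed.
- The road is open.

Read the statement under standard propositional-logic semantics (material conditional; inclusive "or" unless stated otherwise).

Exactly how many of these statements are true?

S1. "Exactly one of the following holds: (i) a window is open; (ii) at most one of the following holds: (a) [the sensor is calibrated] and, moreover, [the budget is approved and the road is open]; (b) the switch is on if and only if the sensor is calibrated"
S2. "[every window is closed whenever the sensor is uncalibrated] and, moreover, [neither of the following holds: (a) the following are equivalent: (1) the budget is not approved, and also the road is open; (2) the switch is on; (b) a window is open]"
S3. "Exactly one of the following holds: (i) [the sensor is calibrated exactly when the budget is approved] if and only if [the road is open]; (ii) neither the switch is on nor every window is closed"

Let S = "a window is open" (False), R = "the sensor is calibrated" (True), Q = "the budget is approved" (True), U = "the road is closed" (False), P = "the switch is on" (True).

S1: This is S xor ((R and (Q and not U)) nand (P iff R)).

not U = not False = True
Q and not U = True and True = True
R and (Q and not U) = True and True = True
P iff R = True iff True = True
(R and (Q and not U)) nand (P iff R) = True nand True = False
S xor ((R and (Q and not U)) nand (P iff R)) = False xor False = False
Thus S1 is false.

S2: This is (not R -> not S) and (((not Q and not U) iff P) nor S).

not R = not True = False
not S = not False = True
not R -> not S = False -> True = True
not Q = not True = False
not U = not False = True
not Q and not U = False and True = False
(not Q and not U) iff P = False iff True = False
((not Q and not U) iff P) nor S = False nor False = True
(not R -> not S) and (((not Q and not U) iff P) nor S) = True and True = True
So S2 is true.

S3: In symbols: ((R iff Q) iff not U) xor (P nor not S)

R iff Q = True iff True = True
not U = not False = True
(R iff Q) iff not U = True iff True = True
not S = not False = True
P nor not S = True nor True = False
((R iff Q) iff not U) xor (P nor not S) = True xor False = True
Thus S3 is true.

2 of the 3 statements are true.

2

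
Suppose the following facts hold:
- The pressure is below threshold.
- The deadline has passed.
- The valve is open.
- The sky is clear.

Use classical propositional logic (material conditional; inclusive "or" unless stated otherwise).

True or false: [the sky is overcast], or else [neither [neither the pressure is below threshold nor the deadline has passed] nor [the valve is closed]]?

True.

Let P = "the sky is overcast" (F), R = "the pressure is above threshold" (F), Q = "the deadline has passed" (T), M = "the valve is open" (T).
Formalization: P | ((~R nor Q) nor ~M)

~R = ~F = T
~R nor Q = T nor T = F
~M = ~T = F
(~R nor Q) nor ~M = F nor F = T
P | ((~R nor Q) nor ~M) = F | T = T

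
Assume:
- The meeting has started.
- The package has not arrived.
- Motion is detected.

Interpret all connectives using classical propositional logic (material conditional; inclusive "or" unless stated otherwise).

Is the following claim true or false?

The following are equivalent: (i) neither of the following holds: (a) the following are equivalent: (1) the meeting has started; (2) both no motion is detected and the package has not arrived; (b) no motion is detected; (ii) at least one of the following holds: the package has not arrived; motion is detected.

True

Let P = "the meeting has started" (T), R = "motion is detected" (T), Q = "the package has arrived" (F).
This is ((P <-> (~R & ~Q)) nor ~R) <-> (~Q | R).

~R = ~T = F
~Q = ~F = T
~R & ~Q = F & T = F
P <-> (~R & ~Q) = T <-> F = F
~R = ~T = F
(P <-> (~R & ~Q)) nor ~R = F nor F = T
~Q = ~F = T
~Q | R = T | T = T
((P <-> (~R & ~Q)) nor ~R) <-> (~Q | R) = T <-> T = T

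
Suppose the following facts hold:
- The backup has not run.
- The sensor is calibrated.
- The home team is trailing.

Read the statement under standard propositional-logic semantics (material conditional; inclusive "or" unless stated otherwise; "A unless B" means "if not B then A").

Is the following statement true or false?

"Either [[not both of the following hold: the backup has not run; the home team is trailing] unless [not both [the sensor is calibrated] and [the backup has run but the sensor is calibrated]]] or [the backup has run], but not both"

Let P = "the backup has run" (False), R = "the home team is leading" (False), Q = "the sensor is calibrated" (True).
This is ((not P nand not R) or (Q nand (P and Q))) xor P.

not P = not False = True
not R = not False = True
not P nand not R = True nand True = False
P and Q = False and True = False
Q nand (P and Q) = True nand False = True
(not P nand not R) or (Q nand (P and Q)) = False or True = True
((not P nand not R) or (Q nand (P and Q))) xor P = True xor False = True

The statement is true.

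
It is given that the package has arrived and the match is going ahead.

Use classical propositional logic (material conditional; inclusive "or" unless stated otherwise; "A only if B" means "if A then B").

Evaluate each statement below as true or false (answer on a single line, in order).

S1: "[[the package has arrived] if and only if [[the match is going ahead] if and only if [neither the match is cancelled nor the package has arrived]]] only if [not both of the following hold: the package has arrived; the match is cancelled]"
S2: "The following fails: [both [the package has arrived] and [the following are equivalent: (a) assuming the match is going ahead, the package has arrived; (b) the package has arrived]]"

S1 True, S2 False

Let P = "the package has arrived" (True), Q = "the match is cancelled" (False).

S1: Formalization: (P iff (not Q iff (Q nor P))) -> (P nand Q)

not Q = not False = True
Q nor P = False nor True = False
not Q iff (Q nor P) = True iff False = False
P iff (not Q iff (Q nor P)) = True iff False = False
P nand Q = True nand False = True
(P iff (not Q iff (Q nor P))) -> (P nand Q) = False -> True = True
So S1 is true.

S2: Formalization: not (P and ((not Q -> P) iff P))

not Q = not False = True
not Q -> P = True -> True = True
(not Q -> P) iff P = True iff True = True
P and ((not Q -> P) iff P) = True and True = True
not (P and ((not Q -> P) iff P)) = not True = False
Thus S2 is false.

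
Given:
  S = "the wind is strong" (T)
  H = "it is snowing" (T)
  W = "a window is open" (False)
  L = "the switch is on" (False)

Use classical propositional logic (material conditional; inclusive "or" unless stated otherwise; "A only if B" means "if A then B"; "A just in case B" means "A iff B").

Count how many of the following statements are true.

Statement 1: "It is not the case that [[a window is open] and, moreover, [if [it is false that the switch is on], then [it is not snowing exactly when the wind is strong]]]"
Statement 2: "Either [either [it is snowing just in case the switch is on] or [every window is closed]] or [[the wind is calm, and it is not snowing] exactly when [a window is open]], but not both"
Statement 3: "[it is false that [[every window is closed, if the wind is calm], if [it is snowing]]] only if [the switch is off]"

Statement 1: In symbols: ~(W & (~L -> (~H <-> S)))

~L = ~F = T
~H = ~T = F
~H <-> S = F <-> T = F
~L -> (~H <-> S) = T -> F = F
W & (~L -> (~H <-> S)) = F & F = F
~(W & (~L -> (~H <-> S))) = ~F = T
Hence Statement 1 is true.

Statement 2: In symbols: ((H <-> L) | ~W) xor ((~S & ~H) <-> W)

H <-> L = T <-> F = F
~W = ~F = T
(H <-> L) | ~W = F | T = T
~S = ~T = F
~H = ~T = F
~S & ~H = F & F = F
(~S & ~H) <-> W = F <-> F = T
((H <-> L) | ~W) xor ((~S & ~H) <-> W) = T xor T = F
So Statement 2 is false.

Statement 3: Parsed as ~(H -> (~S -> ~W)) -> ~L

~S = ~T = F
~W = ~F = T
~S -> ~W = F -> T = T
H -> (~S -> ~W) = T -> T = T
~(H -> (~S -> ~W)) = ~T = F
~L = ~F = T
~(H -> (~S -> ~W)) -> ~L = F -> T = T
Thus Statement 3 is true.

2 of the 3 statements are true (Statement 1, Statement 3).

2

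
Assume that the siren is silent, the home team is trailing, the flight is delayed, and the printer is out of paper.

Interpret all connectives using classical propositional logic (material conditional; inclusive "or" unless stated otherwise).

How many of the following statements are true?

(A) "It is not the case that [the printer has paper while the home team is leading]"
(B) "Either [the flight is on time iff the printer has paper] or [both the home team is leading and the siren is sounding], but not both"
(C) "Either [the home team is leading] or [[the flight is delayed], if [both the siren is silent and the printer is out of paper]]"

3

Let D = "the printer has paper" (F), P = "the home team is leading" (F), G = "the flight is delayed" (T), M = "the siren is sounding" (F).

(A): Formalization: ¬(D ∧ P)

D ∧ P = F ∧ F = F
¬(D ∧ P) = ¬F = T
Thus (A) is true.

(B): Formalization: (¬G ↔ D) ⊕ (P ∧ M)

¬G = ¬T = F
¬G ↔ D = F ↔ F = T
P ∧ M = F ∧ F = F
(¬G ↔ D) ⊕ (P ∧ M) = T ⊕ F = T
Hence (B) is true.

(C): Parsed as P ∨ ((¬M ∧ ¬D) → G)

¬M = ¬F = T
¬D = ¬F = T
¬M ∧ ¬D = T ∧ T = T
(¬M ∧ ¬D) → G = T → T = T
P ∨ ((¬M ∧ ¬D) → G) = F ∨ T = T
Thus (C) is true.

True statements: 3.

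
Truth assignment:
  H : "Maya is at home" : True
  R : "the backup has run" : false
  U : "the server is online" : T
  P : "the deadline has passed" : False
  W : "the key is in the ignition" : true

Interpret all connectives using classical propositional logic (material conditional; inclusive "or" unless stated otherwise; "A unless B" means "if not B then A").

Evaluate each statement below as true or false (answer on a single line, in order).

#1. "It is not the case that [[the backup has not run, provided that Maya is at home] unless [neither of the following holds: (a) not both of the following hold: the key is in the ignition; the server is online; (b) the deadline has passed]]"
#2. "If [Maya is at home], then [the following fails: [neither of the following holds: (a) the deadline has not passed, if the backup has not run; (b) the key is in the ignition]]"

#1 false, #2 true

#1: In symbols: ~((H -> ~R) | ((W nand U) nor P))

~R = ~F = T
H -> ~R = T -> T = T
W nand U = T nand T = F
(W nand U) nor P = F nor F = T
(H -> ~R) | ((W nand U) nor P) = T | T = T
~((H -> ~R) | ((W nand U) nor P)) = ~T = F
Thus #1 is false.

#2: In symbols: H -> ~((~R -> ~P) nor W)

~R = ~F = T
~P = ~F = T
~R -> ~P = T -> T = T
(~R -> ~P) nor W = T nor T = F
~((~R -> ~P) nor W) = ~F = T
H -> ~((~R -> ~P) nor W) = T -> T = T
Thus #2 is true.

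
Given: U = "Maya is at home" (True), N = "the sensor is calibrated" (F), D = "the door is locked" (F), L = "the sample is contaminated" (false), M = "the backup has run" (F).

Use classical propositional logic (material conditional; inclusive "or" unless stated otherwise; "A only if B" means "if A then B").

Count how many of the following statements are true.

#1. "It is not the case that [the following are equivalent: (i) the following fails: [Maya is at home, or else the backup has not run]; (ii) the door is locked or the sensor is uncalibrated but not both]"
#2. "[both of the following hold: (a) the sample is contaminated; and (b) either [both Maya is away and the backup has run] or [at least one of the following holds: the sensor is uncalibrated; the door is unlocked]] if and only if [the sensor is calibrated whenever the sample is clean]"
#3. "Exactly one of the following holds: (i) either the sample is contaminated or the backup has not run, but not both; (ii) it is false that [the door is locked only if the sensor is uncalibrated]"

3

#1: Formalization: not (not (U or not M) iff (D xor not N))

not M = not False = True
U or not M = True or True = True
not (U or not M) = not True = False
not N = not False = True
D xor not N = False xor True = True
not (U or not M) iff (D xor not N) = False iff True = False
not (not (U or not M) iff (D xor not N)) = not False = True
Thus #1 is true.

#2: In symbols: (L and ((not U and M) or (not N or not D))) iff (not L -> N)

not U = not True = False
not U and M = False and False = False
not N = not False = True
not D = not False = True
not N or not D = True or True = True
(not U and M) or (not N or not D) = False or True = True
L and ((not U and M) or (not N or not D)) = False and True = False
not L = not False = True
not L -> N = True -> False = False
(L and ((not U and M) or (not N or not D))) iff (not L -> N) = False iff False = True
Hence #2 is true.

#3: Parsed as (L xor not M) xor not (D -> not N)

not M = not False = True
L xor not M = False xor True = True
not N = not False = True
D -> not N = False -> True = True
not (D -> not N) = not True = False
(L xor not M) xor not (D -> not N) = True xor False = True
Thus #3 is true.

3 of the 3 statements are true.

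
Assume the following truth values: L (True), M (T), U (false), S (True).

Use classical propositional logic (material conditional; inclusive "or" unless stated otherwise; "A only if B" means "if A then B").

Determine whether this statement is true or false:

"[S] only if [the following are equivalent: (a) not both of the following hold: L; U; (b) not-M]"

Parsed as S → ((L ↑ U) ↔ ¬M)

L ↑ U = T ↑ F = T
¬M = ¬T = F
(L ↑ U) ↔ ¬M = T ↔ F = F
S → ((L ↑ U) ↔ ¬M) = T → F = F

False.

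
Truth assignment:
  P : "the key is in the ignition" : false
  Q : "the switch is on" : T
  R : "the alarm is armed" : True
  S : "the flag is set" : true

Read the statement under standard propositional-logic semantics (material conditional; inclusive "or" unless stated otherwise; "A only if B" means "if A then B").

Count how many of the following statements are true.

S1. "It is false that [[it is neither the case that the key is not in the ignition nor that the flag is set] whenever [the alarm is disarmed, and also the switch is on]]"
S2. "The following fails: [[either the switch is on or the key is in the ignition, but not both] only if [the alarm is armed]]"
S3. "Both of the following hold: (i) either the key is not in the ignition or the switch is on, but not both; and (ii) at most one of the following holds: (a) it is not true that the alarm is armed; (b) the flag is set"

S1: Formalization: ¬((¬R ∧ Q) → (¬P ↓ S))

¬R = ¬T = F
¬R ∧ Q = F ∧ T = F
¬P = ¬F = T
¬P ↓ S = T ↓ T = F
(¬R ∧ Q) → (¬P ↓ S) = F → F = T
¬((¬R ∧ Q) → (¬P ↓ S)) = ¬T = F
So S1 is false.

S2: Parsed as ¬((Q ⊕ P) → R)

Q ⊕ P = T ⊕ F = T
(Q ⊕ P) → R = T → T = T
¬((Q ⊕ P) → R) = ¬T = F
Thus S2 is false.

S3: Parsed as (¬P ⊕ Q) ∧ (¬R ↑ S)

¬P = ¬F = T
¬P ⊕ Q = T ⊕ T = F
¬R = ¬T = F
¬R ↑ S = F ↑ T = T
(¬P ⊕ Q) ∧ (¬R ↑ S) = F ∧ T = F
Hence S3 is false.

Count: 0.

0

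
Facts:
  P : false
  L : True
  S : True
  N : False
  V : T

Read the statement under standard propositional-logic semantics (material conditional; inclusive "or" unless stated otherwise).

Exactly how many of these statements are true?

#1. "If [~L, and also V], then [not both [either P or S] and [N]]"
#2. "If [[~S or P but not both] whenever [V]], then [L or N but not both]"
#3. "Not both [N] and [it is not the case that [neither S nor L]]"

3

#1: This is (not L and V) -> ((P or S) nand N).

not L = not True = False
not L and V = False and True = False
P or S = False or True = True
(P or S) nand N = True nand False = True
(not L and V) -> ((P or S) nand N) = False -> True = True
Hence #1 is true.

#2: Parsed as (V -> (not S xor P)) -> (L xor N)

not S = not True = False
not S xor P = False xor False = False
V -> (not S xor P) = True -> False = False
L xor N = True xor False = True
(V -> (not S xor P)) -> (L xor N) = False -> True = True
So #2 is true.

#3: Parsed as N nand not (S nor L)

S nor L = True nor True = False
not (S nor L) = not False = True
N nand not (S nor L) = False nand True = True
So #3 is true.

3 of the 3 statements are true (#1, #2, #3).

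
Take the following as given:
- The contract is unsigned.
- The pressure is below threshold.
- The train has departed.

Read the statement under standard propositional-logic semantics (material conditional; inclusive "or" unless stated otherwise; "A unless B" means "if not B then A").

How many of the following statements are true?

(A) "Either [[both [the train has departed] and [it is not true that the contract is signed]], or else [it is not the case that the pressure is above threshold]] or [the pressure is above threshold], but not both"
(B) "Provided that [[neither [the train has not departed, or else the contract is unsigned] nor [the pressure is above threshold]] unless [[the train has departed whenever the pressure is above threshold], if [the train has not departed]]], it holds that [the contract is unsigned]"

Let G = "the train has departed" (T), P = "the contract is signed" (F), N = "the pressure is above threshold" (F).

(A): Parsed as ((G ∧ ¬P) ∨ ¬N) ⊕ N

¬P = ¬F = T
G ∧ ¬P = T ∧ T = T
¬N = ¬F = T
(G ∧ ¬P) ∨ ¬N = T ∨ T = T
((G ∧ ¬P) ∨ ¬N) ⊕ N = T ⊕ F = T
So (A) is true.

(B): Parsed as (((¬G ∨ ¬P) ↓ N) ∨ (¬G → (N → G))) → ¬P

¬G = ¬T = F
¬P = ¬F = T
¬G ∨ ¬P = F ∨ T = T
(¬G ∨ ¬P) ↓ N = T ↓ F = F
¬G = ¬T = F
N → G = F → T = T
¬G → (N → G) = F → T = T
((¬G ∨ ¬P) ↓ N) ∨ (¬G → (N → G)) = F ∨ T = T
¬P = ¬F = T
(((¬G ∨ ¬P) ↓ N) ∨ (¬G → (N → G))) → ¬P = T → T = T
So (B) is true.

True statements: 2 ((A), (B)).

2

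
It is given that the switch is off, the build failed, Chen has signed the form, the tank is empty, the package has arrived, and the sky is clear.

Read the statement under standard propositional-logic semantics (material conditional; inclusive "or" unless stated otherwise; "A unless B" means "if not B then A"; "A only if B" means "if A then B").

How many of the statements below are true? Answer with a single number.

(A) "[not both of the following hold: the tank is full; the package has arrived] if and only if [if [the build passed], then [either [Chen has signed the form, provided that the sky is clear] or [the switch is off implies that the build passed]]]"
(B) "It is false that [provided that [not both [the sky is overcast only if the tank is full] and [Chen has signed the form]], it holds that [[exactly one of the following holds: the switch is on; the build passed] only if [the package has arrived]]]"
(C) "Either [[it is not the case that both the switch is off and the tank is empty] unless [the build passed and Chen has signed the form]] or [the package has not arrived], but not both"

1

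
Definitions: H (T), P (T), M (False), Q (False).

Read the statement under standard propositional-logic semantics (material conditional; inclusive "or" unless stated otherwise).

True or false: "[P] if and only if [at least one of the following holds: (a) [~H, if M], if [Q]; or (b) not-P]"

True

Values: P=T, Q=F, M=F, H=T.
This is P ↔ ((Q → (M → ¬H)) ∨ ¬P).

¬H = ¬T = F
M → ¬H = F → F = T
Q → (M → ¬H) = F → T = T
¬P = ¬T = F
(Q → (M → ¬H)) ∨ ¬P = T ∨ F = T
P ↔ ((Q → (M → ¬H)) ∨ ¬P) = T ↔ T = T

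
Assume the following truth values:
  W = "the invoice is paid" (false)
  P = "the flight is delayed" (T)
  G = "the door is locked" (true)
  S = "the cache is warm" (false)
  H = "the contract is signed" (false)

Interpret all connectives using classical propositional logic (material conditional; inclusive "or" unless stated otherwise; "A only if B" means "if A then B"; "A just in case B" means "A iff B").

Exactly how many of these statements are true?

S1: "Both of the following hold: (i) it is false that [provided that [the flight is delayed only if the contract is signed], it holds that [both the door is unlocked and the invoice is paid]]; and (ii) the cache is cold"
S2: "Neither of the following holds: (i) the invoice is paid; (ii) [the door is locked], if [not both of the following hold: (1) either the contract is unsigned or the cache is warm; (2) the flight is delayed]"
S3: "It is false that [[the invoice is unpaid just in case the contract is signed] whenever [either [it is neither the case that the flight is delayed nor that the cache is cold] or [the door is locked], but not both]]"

S1: In symbols: ~((P -> H) -> (~G & W)) & ~S

P -> H = T -> F = F
~G = ~T = F
~G & W = F & F = F
(P -> H) -> (~G & W) = F -> F = T
~((P -> H) -> (~G & W)) = ~T = F
~S = ~F = T
~((P -> H) -> (~G & W)) & ~S = F & T = F
Hence S1 is false.

S2: Formalization: W nor (((~H | S) nand P) -> G)

~H = ~F = T
~H | S = T | F = T
(~H | S) nand P = T nand T = F
((~H | S) nand P) -> G = F -> T = T
W nor (((~H | S) nand P) -> G) = F nor T = F
Thus S2 is false.

S3: Parsed as ~(((P nor ~S) xor G) -> (~W <-> H))

~S = ~F = T
P nor ~S = T nor T = F
(P nor ~S) xor G = F xor T = T
~W = ~F = T
~W <-> H = T <-> F = F
((P nor ~S) xor G) -> (~W <-> H) = T -> F = F
~(((P nor ~S) xor G) -> (~W <-> H)) = ~F = T
Hence S3 is true.

Count: 1.

1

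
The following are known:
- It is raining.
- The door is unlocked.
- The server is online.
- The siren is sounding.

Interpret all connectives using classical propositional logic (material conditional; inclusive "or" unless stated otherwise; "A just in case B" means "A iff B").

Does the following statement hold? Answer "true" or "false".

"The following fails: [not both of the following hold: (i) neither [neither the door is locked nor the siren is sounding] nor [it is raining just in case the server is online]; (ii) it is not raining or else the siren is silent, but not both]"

False

Let W = "the door is locked" (False), P = "the siren is sounding" (True), H = "it is raining" (True), N = "the server is online" (True).
Formalization: not (((W nor P) nor (H iff N)) nand (not H xor not P))

W nor P = False nor True = False
H iff N = True iff True = True
(W nor P) nor (H iff N) = False nor True = False
not H = not True = False
not P = not True = False
not H xor not P = False xor False = False
((W nor P) nor (H iff N)) nand (not H xor not P) = False nand False = True
not (((W nor P) nor (H iff N)) nand (not H xor not P)) = not True = False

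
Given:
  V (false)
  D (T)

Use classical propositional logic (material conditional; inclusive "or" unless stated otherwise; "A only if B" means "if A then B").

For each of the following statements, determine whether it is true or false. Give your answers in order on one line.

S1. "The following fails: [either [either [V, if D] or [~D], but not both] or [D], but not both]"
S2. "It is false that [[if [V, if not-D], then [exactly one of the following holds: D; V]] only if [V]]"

S1 False / S2 True

S1: Parsed as ¬(((D → V) ⊕ ¬D) ⊕ D)

D → V = T → F = F
¬D = ¬T = F
(D → V) ⊕ ¬D = F ⊕ F = F
((D → V) ⊕ ¬D) ⊕ D = F ⊕ T = T
¬(((D → V) ⊕ ¬D) ⊕ D) = ¬T = F
Thus S1 is false.

S2: In symbols: ¬(((¬D → V) → (D ⊕ V)) → V)

¬D = ¬T = F
¬D → V = F → F = T
D ⊕ V = T ⊕ F = T
(¬D → V) → (D ⊕ V) = T → T = T
((¬D → V) → (D ⊕ V)) → V = T → F = F
¬(((¬D → V) → (D ⊕ V)) → V) = ¬F = T
So S2 is true.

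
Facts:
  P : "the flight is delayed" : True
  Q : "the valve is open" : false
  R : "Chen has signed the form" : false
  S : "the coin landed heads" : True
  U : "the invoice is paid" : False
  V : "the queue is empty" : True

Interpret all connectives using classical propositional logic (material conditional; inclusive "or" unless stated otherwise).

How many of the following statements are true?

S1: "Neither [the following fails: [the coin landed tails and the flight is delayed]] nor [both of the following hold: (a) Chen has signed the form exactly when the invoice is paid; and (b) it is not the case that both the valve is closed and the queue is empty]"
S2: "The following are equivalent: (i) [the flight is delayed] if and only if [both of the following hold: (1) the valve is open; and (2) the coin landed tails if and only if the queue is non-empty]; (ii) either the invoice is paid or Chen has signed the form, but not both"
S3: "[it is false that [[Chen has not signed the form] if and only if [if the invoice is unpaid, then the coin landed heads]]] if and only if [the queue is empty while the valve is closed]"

1

S1: This is ~(~S & P) nor ((R <-> U) & (~Q nand V)).

~S = ~T = F
~S & P = F & T = F
~(~S & P) = ~F = T
R <-> U = F <-> F = T
~Q = ~F = T
~Q nand V = T nand T = F
(R <-> U) & (~Q nand V) = T & F = F
~(~S & P) nor ((R <-> U) & (~Q nand V)) = T nor F = F
Hence S1 is false.

S2: In symbols: (P <-> (Q & (~S <-> ~V))) <-> (U xor R)

~S = ~T = F
~V = ~T = F
~S <-> ~V = F <-> F = T
Q & (~S <-> ~V) = F & T = F
P <-> (Q & (~S <-> ~V)) = T <-> F = F
U xor R = F xor F = F
(P <-> (Q & (~S <-> ~V))) <-> (U xor R) = F <-> F = T
Thus S2 is true.

S3: This is ~(~R <-> (~U -> S)) <-> (V & ~Q).

~R = ~F = T
~U = ~F = T
~U -> S = T -> T = T
~R <-> (~U -> S) = T <-> T = T
~(~R <-> (~U -> S)) = ~T = F
~Q = ~F = T
V & ~Q = T & T = T
~(~R <-> (~U -> S)) <-> (V & ~Q) = F <-> T = F
So S3 is false.

True statements: 1 (S2).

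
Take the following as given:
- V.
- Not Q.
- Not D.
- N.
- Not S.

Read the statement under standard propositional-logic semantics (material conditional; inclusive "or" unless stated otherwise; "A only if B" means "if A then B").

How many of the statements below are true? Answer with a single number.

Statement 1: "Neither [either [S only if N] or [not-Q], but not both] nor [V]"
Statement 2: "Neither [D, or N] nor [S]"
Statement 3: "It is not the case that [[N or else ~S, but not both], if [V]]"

Statement 1: In symbols: ((S → N) ⊕ ¬Q) ↓ V

S → N = F → T = T
¬Q = ¬F = T
(S → N) ⊕ ¬Q = T ⊕ T = F
((S → N) ⊕ ¬Q) ↓ V = F ↓ T = F
So Statement 1 is false.

Statement 2: This is (D ∨ N) ↓ S.

D ∨ N = F ∨ T = T
(D ∨ N) ↓ S = T ↓ F = F
Hence Statement 2 is false.

Statement 3: In symbols: ¬(V → (N ⊕ ¬S))

¬S = ¬F = T
N ⊕ ¬S = T ⊕ T = F
V → (N ⊕ ¬S) = T → F = F
¬(V → (N ⊕ ¬S)) = ¬F = T
Hence Statement 3 is true.

True statements: 1.

1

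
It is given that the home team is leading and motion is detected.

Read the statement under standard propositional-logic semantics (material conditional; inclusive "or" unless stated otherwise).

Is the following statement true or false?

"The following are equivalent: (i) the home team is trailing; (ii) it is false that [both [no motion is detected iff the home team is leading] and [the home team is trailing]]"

false

Let P = "the home team is leading" (True), Q = "motion is detected" (True).
Formalization: not P iff not ((not Q iff P) and not P)

not P = not True = False
not Q = not True = False
not Q iff P = False iff True = False
not P = not True = False
(not Q iff P) and not P = False and False = False
not ((not Q iff P) and not P) = not False = True
not P iff not ((not Q iff P) and not P) = False iff True = False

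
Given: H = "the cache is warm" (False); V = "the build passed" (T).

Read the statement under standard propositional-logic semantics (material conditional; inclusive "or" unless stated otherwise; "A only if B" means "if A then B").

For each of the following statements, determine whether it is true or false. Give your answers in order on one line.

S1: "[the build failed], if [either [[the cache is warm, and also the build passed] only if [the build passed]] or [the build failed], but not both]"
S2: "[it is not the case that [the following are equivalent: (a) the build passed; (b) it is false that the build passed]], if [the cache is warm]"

S1: In symbols: (((H and V) -> V) xor not V) -> not V

H and V = False and True = False
(H and V) -> V = False -> True = True
not V = not True = False
((H and V) -> V) xor not V = True xor False = True
not V = not True = False
(((H and V) -> V) xor not V) -> not V = True -> False = False
Hence S1 is false.

S2: In symbols: H -> not (V iff not V)

not V = not True = False
V iff not V = True iff False = False
not (V iff not V) = not False = True
H -> not (V iff not V) = False -> True = True
Hence S2 is true.

S1 False; S2 True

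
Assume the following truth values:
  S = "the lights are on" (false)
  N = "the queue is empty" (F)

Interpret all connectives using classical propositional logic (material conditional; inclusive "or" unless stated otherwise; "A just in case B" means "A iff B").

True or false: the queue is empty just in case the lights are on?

Formalization: N <-> S

N <-> S = F <-> F = T

True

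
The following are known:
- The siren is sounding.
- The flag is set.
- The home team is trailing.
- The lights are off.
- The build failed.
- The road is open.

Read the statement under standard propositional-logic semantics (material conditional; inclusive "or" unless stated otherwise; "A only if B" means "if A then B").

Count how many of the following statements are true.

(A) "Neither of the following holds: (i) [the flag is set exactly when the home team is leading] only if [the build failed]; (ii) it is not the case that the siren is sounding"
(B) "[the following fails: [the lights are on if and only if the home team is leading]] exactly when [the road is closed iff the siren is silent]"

Let R = "the flag is set" (T), H = "the home team is leading" (F), P = "the build passed" (F), M = "the siren is sounding" (T), U = "the lights are on" (F), N = "the road is closed" (F).

(A): In symbols: ((R ↔ H) → ¬P) ↓ ¬M

R ↔ H = T ↔ F = F
¬P = ¬F = T
(R ↔ H) → ¬P = F → T = T
¬M = ¬T = F
((R ↔ H) → ¬P) ↓ ¬M = T ↓ F = F
So (A) is false.

(B): Formalization: ¬(U ↔ H) ↔ (N ↔ ¬M)

U ↔ H = F ↔ F = T
¬(U ↔ H) = ¬T = F
¬M = ¬T = F
N ↔ ¬M = F ↔ F = T
¬(U ↔ H) ↔ (N ↔ ¬M) = F ↔ T = F
So (B) is false.

0 of the 2 statements are true (none).

0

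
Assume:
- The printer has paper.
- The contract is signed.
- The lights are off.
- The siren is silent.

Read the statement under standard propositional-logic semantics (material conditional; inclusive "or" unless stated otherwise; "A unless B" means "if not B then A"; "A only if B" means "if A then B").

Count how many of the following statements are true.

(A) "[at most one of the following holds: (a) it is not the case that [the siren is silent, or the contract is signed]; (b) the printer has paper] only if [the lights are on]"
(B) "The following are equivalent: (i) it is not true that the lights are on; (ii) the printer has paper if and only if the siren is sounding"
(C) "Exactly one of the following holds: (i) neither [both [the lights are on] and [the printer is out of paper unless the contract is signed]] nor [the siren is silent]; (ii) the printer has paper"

1

Let W = "the siren is sounding" (False), K = "the contract is signed" (True), U = "the printer has paper" (True), S = "the lights are on" (False).

(A): Formalization: (not (not W or K) nand U) -> S

not W = not False = True
not W or K = True or True = True
not (not W or K) = not True = False
not (not W or K) nand U = False nand True = True
(not (not W or K) nand U) -> S = True -> False = False
Hence (A) is false.

(B): Formalization: not S iff (U iff W)

not S = not False = True
U iff W = True iff False = False
not S iff (U iff W) = True iff False = False
Thus (B) is false.

(C): Parsed as ((S and (not U or K)) nor not W) xor U

not U = not True = False
not U or K = False or True = True
S and (not U or K) = False and True = False
not W = not False = True
(S and (not U or K)) nor not W = False nor True = False
((S and (not U or K)) nor not W) xor U = False xor True = True
Hence (C) is true.

Count: 1.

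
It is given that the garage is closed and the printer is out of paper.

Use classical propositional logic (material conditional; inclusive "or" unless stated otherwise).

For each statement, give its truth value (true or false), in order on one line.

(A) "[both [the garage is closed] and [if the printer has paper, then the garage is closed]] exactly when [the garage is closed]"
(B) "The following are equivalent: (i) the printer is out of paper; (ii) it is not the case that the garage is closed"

Let W = "the garage is closed" (T), U = "the printer has paper" (F).

(A): In symbols: (W ∧ (U → W)) ↔ W

U → W = F → T = T
W ∧ (U → W) = T ∧ T = T
(W ∧ (U → W)) ↔ W = T ↔ T = T
So (A) is true.

(B): In symbols: ¬U ↔ ¬W

¬U = ¬F = T
¬W = ¬T = F
¬U ↔ ¬W = T ↔ F = F
So (B) is false.

(A) True, (B) False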